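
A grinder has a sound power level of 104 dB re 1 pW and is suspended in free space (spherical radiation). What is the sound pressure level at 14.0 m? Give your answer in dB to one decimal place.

70.1 dB

L_p = L_w − 10·log₁₀(4π·r²) with r = 14.0 m.
4π·r² = 2463 m², 10·log₁₀ of that is 33.915 dB.
L_p = 104 − 33.915 = 70.09 dB.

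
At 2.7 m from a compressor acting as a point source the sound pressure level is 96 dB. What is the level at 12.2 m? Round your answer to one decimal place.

82.9 dB

Point-source attenuation: ΔL = 20·log₁₀(r₂/r₁) = 20·log₁₀(12.2/2.7) = 13.100 dB.
L₂ = 96 − 20·log₁₀(12.2/2.7) = 96 − 13.100 = 82.90 dB.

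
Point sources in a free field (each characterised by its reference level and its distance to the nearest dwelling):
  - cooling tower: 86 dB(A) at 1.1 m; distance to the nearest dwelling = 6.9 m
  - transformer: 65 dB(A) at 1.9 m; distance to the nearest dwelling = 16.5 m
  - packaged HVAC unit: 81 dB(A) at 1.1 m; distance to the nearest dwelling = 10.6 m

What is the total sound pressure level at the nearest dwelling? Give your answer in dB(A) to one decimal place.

First find each source's level at the receiver (point-source: −20·log₁₀(r/r_ref)), then combine on an intensity basis.
cooling tower: 86 − 20·log₁₀(6.9/1.1) = 86 − 15.95 = 70.05 dB(A).
transformer: 65 − 20·log₁₀(16.5/1.9) = 65 − 18.77 = 46.23 dB(A).
packaged HVAC unit: 81 − 20·log₁₀(10.6/1.1) = 81 − 19.68 = 61.32 dB(A).
Σ 10^(L/10) = 1.152e+07 → L_total = 10·log₁₀(1.152e+07) = 70.61 dB(A).

70.6 dB(A)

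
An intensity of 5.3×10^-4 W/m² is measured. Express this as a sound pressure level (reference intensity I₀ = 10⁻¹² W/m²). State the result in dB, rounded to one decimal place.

87.2 dB

Dividing by I₀ shifts the exponent by 12: I/I₀ = 5.3×10^8.
L = 10·(0.7243 + 8) = 87.24 dB.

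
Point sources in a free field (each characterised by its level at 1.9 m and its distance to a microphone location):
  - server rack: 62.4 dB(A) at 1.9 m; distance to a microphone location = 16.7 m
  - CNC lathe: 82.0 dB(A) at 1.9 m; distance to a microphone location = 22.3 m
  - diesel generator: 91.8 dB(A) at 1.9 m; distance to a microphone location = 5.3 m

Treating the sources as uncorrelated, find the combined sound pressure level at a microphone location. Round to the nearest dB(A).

83 dB(A)

Propagate each source to the receiver with L = L_ref − 20·log₁₀(r/r_ref), then add intensities.
server rack: 62.4 − 20·log₁₀(16.7/1.9) = 62.4 − 18.88 = 43.52 dB(A).
CNC lathe: 82.0 − 20·log₁₀(22.3/1.9) = 82.0 − 21.39 = 60.61 dB(A).
diesel generator: 91.8 − 20·log₁₀(5.3/1.9) = 91.8 − 8.91 = 82.89 dB(A).
Σ 10^(L/10) = 1.957e+08 → L_total = 10·log₁₀(1.957e+08) = 82.92 dB(A).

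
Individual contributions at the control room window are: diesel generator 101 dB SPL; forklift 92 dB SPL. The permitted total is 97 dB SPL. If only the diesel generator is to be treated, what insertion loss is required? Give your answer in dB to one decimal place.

5.7 dB

Fixed contribution from the other source: Σ 10^(L/10) = 10^(92/10) = 1.585e+09 (92.00 dB SPL).
To meet 97 dB SPL overall, the treated diesel generator may contribute at most 10^(97/10) − 1.585e+09 = 3.427e+09, i.e. 95.35 dB SPL.
So the diesel generator must be reduced from 101 to 95.35 dB SPL: IL = 5.65 dB.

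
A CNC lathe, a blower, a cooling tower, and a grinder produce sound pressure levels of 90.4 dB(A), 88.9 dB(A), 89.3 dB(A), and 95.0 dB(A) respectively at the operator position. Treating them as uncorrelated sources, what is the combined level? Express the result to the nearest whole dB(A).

98 dB(A)

Incoherent sources combine by intensity addition: L_total = 10·log₁₀(Σ 10^(L_i/10)).
Σ 10^(L/10) = 10^(90.4/10) + 10^(88.9/10) + 10^(89.3/10) + 10^(95.0/10) = 5.886e+09.
L_total = 10·log₁₀(5.886e+09) = 97.70 dB(A).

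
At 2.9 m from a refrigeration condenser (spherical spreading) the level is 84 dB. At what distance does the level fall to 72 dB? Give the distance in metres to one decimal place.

11.5 m

The 12.0 dB drop corresponds to a distance ratio of 10^(12.0/20) for a point source.
r₂ = 2.9·10^((84−72)/20) = 2.9·10^(12.0/20) = 11.55 m.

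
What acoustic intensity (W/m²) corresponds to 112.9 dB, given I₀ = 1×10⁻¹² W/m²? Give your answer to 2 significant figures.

0.19 W/m²

L = 10·log₁₀(I/I₀) ⇒ I = I₀·10^(L/10) = 10⁻¹² × 10^11.29.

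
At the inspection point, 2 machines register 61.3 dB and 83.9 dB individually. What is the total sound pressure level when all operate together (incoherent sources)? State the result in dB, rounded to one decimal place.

83.9 dB

Incoherent sources combine by intensity addition: L_total = 10·log₁₀(Σ 10^(L_i/10)).
Σ 10^(L/10) = 10^(61.3/10) + 10^(83.9/10) = 2.468e+08.
L_total = 10·log₁₀(2.468e+08) = 83.92 dB.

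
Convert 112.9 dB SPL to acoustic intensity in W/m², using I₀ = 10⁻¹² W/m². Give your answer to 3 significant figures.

I/I₀ = 10^(112.9/10) = 1.95e+11, so I = 1.95e+11 × 10⁻¹² W/m².

0.195 W/m²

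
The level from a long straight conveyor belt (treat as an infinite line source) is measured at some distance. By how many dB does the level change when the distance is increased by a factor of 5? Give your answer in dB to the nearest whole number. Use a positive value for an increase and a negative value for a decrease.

-7 dB

A line source loses 3 dB per doubling of distance; generally ΔL = −10·log₁₀(r₂/r₁).
ΔL = −10·log₁₀(5) = -6.99 dB.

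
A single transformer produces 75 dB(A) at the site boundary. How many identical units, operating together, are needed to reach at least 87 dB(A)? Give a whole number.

16

The shortfall is 87 − 75 = 12.0 dB, and N units add 10·log₁₀ N, so need 10·log₁₀ N ≥ 12.0.
N ≥ 10^(12.0/10) = 15.849, so N = 16.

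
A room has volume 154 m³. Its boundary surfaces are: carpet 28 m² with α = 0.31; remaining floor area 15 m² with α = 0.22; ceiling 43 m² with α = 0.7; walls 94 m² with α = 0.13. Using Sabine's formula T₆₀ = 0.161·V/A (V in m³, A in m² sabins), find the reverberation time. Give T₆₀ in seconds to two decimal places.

Summing Sᵢαᵢ: 28·0.31 + 15·0.22 + 43·0.7 + 94·0.13 = 54.30 m².
T₆₀ = 0.161 × 154 / 54.30 = 0.457 s.

0.46 s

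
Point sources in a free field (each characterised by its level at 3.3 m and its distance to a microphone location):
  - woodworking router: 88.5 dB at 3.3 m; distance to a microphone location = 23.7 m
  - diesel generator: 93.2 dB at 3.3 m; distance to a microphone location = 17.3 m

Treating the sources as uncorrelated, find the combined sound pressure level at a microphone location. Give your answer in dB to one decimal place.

79.5 dB

First find each source's level at the receiver (point-source: −20·log₁₀(r/r_ref)), then combine on an intensity basis.
woodworking router: 88.5 − 20·log₁₀(23.7/3.3) = 88.5 − 17.12 = 71.38 dB.
diesel generator: 93.2 − 20·log₁₀(17.3/3.3) = 93.2 − 14.39 = 78.81 dB.
Σ 10^(L/10) = 8.975e+07 → L_total = 10·log₁₀(8.975e+07) = 79.53 dB.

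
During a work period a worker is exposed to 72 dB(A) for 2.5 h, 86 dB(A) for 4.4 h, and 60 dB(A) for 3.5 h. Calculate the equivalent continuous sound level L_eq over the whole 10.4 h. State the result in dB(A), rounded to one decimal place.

L_eq = 10·log₁₀[(1/T)·Σ tᵢ·10^(Lᵢ/10)] with T = 10.4 h.
Σ tᵢ·10^(Lᵢ/10) = 2.5·10^(72/10) + 4.4·10^(86/10) + 3.5·10^(60/10) = 1.795e+09.
L_eq = 10·log₁₀(1.795e+09/10.4) = 82.37 dB(A).

82.4 dB(A)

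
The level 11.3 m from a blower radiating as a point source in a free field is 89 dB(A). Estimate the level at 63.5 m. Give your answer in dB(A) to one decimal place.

Spherical spreading from a point source gives a 20·log₁₀(r₂/r₁) drop.
L₂ = 89 − 20·log₁₀(63.5/11.3) = 89 − 14.994 = 74.01 dB(A).

74.0 dB(A)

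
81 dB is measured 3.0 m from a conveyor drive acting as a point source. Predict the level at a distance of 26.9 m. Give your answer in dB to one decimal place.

61.9 dB

For a point source, L₂ = L₁ − 20·log₁₀(r₂/r₁).
L₂ = 81 − 20·log₁₀(26.9/3.0) = 81 − 19.053 = 61.95 dB.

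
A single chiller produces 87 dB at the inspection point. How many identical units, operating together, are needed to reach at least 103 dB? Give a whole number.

Need L₁ + 10·log₁₀ N ≥ 103, i.e. log₁₀ N ≥ 1.60.
N ≥ 10^(16.0/10) = 39.811, so N = 40.

40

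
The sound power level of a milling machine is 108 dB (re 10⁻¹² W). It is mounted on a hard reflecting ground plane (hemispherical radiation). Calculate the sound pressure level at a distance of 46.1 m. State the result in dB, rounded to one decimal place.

The power spreads over a hemisphere of area 2π·r², so L_p = L_w − 10·log₁₀(2π·r²).
2π·r² = 1.335e+04 m², 10·log₁₀ of that is 41.256 dB.
L_p = 108 − 41.256 = 66.74 dB.

66.7 dB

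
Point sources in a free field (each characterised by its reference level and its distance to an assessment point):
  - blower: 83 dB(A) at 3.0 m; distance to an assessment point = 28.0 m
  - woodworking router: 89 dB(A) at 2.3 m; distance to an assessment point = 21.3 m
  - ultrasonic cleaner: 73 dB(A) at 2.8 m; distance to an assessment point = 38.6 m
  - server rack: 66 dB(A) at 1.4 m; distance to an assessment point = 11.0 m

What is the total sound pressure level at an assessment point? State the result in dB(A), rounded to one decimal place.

70.7 dB(A)

Apply inverse-square spreading to bring every level to the receiver, then sum 10^(L/10).
blower: 83 − 20·log₁₀(28.0/3.0) = 83 − 19.40 = 63.60 dB(A).
woodworking router: 89 − 20·log₁₀(21.3/2.3) = 89 − 19.33 = 69.67 dB(A).
ultrasonic cleaner: 73 − 20·log₁₀(38.6/2.8) = 73 − 22.79 = 50.21 dB(A).
server rack: 66 − 20·log₁₀(11.0/1.4) = 66 − 17.91 = 48.09 dB(A).
Σ 10^(L/10) = 1.172e+07 → L_total = 10·log₁₀(1.172e+07) = 70.69 dB(A).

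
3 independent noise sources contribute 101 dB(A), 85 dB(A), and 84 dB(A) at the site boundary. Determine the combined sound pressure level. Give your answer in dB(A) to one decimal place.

101.2 dB(A)

Incoherent sources combine by intensity addition: L_total = 10·log₁₀(Σ 10^(L_i/10)).
Σ 10^(L/10) = 10^(101/10) + 10^(85/10) + 10^(84/10) = 1.316e+10.
L_total = 10·log₁₀(1.316e+10) = 101.19 dB(A).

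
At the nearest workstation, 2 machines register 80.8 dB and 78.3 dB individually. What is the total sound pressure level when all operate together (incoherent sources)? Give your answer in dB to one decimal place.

82.7 dB

Incoherent sources combine by intensity addition: L_total = 10·log₁₀(Σ 10^(L_i/10)).
Σ 10^(L/10) = 10^(80.8/10) + 10^(78.3/10) = 1.878e+08.
L_total = 10·log₁₀(1.878e+08) = 82.74 dB.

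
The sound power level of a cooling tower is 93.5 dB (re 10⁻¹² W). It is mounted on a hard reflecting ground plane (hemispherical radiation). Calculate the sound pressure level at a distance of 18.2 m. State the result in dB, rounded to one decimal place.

L_p = L_w − 10·log₁₀(2π·r²) with r = 18.2 m.
2π·r² = 2081 m², 10·log₁₀ of that is 33.183 dB.
L_p = 93.5 − 33.183 = 60.32 dB.

60.3 dB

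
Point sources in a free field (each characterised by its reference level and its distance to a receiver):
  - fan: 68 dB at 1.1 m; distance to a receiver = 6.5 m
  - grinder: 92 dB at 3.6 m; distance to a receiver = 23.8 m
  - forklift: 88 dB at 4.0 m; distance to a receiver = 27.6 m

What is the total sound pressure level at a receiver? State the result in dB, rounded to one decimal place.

First find each source's level at the receiver (point-source: −20·log₁₀(r/r_ref)), then combine on an intensity basis.
fan: 68 − 20·log₁₀(6.5/1.1) = 68 − 15.43 = 52.57 dB.
grinder: 92 − 20·log₁₀(23.8/3.6) = 92 − 16.41 = 75.59 dB.
forklift: 88 − 20·log₁₀(27.6/4.0) = 88 − 16.78 = 71.22 dB.
Σ 10^(L/10) = 4.970e+07 → L_total = 10·log₁₀(4.970e+07) = 76.96 dB.

77.0 dB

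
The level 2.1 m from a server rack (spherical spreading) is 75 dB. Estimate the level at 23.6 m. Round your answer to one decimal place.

54.0 dB

For a point source, L₂ = L₁ − 20·log₁₀(r₂/r₁).
L₂ = 75 − 20·log₁₀(23.6/2.1) = 75 − 21.014 = 53.99 dB.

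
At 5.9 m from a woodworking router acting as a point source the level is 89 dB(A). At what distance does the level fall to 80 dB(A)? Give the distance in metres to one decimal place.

16.6 m

Point-source spreading drops the level by 20·log₁₀(r₂/r₁); inverting, r₂/r₁ = 10^(ΔL/20).
r₂ = 5.9·10^((89−80)/20) = 5.9·10^(9.0/20) = 16.63 m.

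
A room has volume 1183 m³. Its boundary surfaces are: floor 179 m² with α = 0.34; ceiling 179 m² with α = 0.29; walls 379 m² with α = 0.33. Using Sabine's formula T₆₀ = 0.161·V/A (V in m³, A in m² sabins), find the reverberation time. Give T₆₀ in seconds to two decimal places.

Summing Sᵢαᵢ: 179·0.34 + 179·0.29 + 379·0.33 = 237.84 m².
T₆₀ = 0.161·V/A = 0.161·1183/237.84 = 0.801 s.

0.80 s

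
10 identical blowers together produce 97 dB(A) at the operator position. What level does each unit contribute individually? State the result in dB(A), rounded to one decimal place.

For N identical incoherent sources L_total = L₁ + 10·log₁₀ N, so L₁ = 97 − 10·log₁₀(10) = 97 − 10.000.

87.0 dB(A)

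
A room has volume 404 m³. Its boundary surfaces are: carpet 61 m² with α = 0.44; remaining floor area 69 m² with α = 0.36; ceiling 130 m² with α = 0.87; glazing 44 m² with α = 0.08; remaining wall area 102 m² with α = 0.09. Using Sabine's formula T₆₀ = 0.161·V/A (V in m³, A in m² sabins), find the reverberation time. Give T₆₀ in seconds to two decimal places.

A = Σ Sᵢαᵢ = 61·0.44 + 69·0.36 + 130·0.87 + 44·0.08 + 102·0.09 = 177.48 m².
T₆₀ = 0.161·V/A = 0.161·404/177.48 = 0.366 s.

0.37 s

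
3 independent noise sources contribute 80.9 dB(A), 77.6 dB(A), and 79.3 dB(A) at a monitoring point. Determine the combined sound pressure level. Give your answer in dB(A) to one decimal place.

84.2 dB(A)

Incoherent sources combine by intensity addition: L_total = 10·log₁₀(Σ 10^(L_i/10)).
Σ 10^(L/10) = 10^(80.9/10) + 10^(77.6/10) + 10^(79.3/10) = 2.657e+08.
L_total = 10·log₁₀(2.657e+08) = 84.24 dB(A).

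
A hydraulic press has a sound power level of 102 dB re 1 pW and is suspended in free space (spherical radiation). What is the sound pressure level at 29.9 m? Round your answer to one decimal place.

61.5 dB

L_p = L_w − 10·log₁₀(4π·r²) with r = 29.9 m.
4π·r² = 1.123e+04 m², 10·log₁₀ of that is 40.506 dB.
L_p = 102 − 40.506 = 61.49 dB.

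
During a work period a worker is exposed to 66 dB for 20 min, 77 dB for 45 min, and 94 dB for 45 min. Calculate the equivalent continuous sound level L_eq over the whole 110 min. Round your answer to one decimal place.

90.2 dB

Weight each interval's intensity by its duration and average over T = 110 min:
Σ tᵢ·10^(Lᵢ/10) = 20·10^(66/10) + 45·10^(77/10) + 45·10^(94/10) = 1.154e+11.
L_eq = 10·log₁₀(1.154e+11/110) = 90.21 dB.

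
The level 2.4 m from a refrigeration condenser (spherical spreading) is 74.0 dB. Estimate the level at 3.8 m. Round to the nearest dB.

70 dB

Spherical spreading from a point source gives a 20·log₁₀(r₂/r₁) drop.
L₂ = 74.0 − 20·log₁₀(3.8/2.4) = 74.0 − 3.991 = 70.01 dB.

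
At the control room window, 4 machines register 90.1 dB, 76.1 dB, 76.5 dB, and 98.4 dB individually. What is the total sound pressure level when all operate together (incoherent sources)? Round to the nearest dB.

Incoherent sources combine by intensity addition: L_total = 10·log₁₀(Σ 10^(L_i/10)).
Σ 10^(L/10) = 10^(90.1/10) + 10^(76.1/10) + 10^(76.5/10) + 10^(98.4/10) = 8.027e+09.
L_total = 10·log₁₀(8.027e+09) = 99.05 dB.

99 dB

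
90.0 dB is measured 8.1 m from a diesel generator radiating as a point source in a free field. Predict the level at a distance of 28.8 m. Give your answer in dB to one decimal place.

Point-source attenuation: ΔL = 20·log₁₀(r₂/r₁) = 20·log₁₀(28.8/8.1) = 11.018 dB.
L₂ = 90.0 − 20·log₁₀(28.8/8.1) = 90.0 − 11.018 = 78.98 dB.

79.0 dB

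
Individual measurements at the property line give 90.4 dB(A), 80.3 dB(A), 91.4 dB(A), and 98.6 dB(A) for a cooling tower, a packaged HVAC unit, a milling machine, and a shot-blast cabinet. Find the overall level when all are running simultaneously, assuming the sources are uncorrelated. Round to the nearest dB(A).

For uncorrelated sources the intensities add, so convert each level to linear form, sum, and take 10·log₁₀ of the total.
Σ 10^(L/10) = 10^(90.4/10) + 10^(80.3/10) + 10^(91.4/10) + 10^(98.6/10) = 9.828e+09.
L_total = 10·log₁₀(9.828e+09) = 99.92 dB(A).

100 dB(A)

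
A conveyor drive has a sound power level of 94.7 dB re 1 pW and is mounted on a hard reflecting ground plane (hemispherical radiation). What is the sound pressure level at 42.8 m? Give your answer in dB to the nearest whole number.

The power spreads over a hemisphere of area 2π·r², so L_p = L_w − 10·log₁₀(2π·r²).
2π·r² = 1.151e+04 m², 10·log₁₀ of that is 40.611 dB.
L_p = 94.7 − 40.611 = 54.09 dB.

54 dB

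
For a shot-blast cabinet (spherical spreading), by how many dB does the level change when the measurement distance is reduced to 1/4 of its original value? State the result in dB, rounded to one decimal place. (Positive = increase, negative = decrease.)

+12.0 dB

A point source loses 6 dB per doubling of distance; generally ΔL = −20·log₁₀(r₂/r₁).
ΔL = −20·log₁₀(0.25) = +12.04 dB.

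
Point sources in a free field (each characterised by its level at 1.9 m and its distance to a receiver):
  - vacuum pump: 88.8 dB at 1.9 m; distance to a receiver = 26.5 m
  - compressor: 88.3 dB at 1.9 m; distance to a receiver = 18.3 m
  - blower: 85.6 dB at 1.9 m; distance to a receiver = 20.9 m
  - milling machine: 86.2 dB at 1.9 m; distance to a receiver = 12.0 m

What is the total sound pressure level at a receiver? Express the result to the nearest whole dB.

First find each source's level at the receiver (point-source: −20·log₁₀(r/r_ref)), then combine on an intensity basis.
vacuum pump: 88.8 − 20·log₁₀(26.5/1.9) = 88.8 − 22.89 = 65.91 dB.
compressor: 88.3 − 20·log₁₀(18.3/1.9) = 88.3 − 19.67 = 68.63 dB.
blower: 85.6 − 20·log₁₀(20.9/1.9) = 85.6 − 20.83 = 64.77 dB.
milling machine: 86.2 − 20·log₁₀(12.0/1.9) = 86.2 − 16.01 = 70.19 dB.
Σ 10^(L/10) = 2.464e+07 → L_total = 10·log₁₀(2.464e+07) = 73.92 dB.

74 dB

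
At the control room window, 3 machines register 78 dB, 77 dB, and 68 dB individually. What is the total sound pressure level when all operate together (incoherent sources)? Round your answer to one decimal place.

Incoherent sources combine by intensity addition: L_total = 10·log₁₀(Σ 10^(L_i/10)).
Σ 10^(L/10) = 10^(78/10) + 10^(77/10) + 10^(68/10) = 1.195e+08.
L_total = 10·log₁₀(1.195e+08) = 80.77 dB.

80.8 dB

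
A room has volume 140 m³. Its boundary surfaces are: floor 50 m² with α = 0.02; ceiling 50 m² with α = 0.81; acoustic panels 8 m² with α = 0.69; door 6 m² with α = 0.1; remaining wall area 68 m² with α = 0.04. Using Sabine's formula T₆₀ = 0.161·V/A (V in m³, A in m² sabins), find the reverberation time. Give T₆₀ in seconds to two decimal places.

Total absorption A = 50·0.02 + 50·0.81 + 8·0.69 + 6·0.1 + 68·0.04 = 50.34 m² sabins.
T₆₀ = 0.161 × 140 / 50.34 = 0.448 s.

0.45 s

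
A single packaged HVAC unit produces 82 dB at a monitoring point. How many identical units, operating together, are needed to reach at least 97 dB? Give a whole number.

N identical sources give L₁ + 10·log₁₀ N, so require 10·log₁₀ N ≥ 97 − 82 = 15.0 dB.
N ≥ 10^(15.0/10) = 31.623, so N = 32.

32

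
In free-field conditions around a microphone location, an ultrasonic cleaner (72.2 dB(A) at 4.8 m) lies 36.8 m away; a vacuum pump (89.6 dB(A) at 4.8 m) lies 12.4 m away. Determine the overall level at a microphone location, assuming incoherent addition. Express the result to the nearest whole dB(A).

Apply inverse-square spreading to bring every level to the receiver, then sum 10^(L/10).
ultrasonic cleaner: 72.2 − 20·log₁₀(36.8/4.8) = 72.2 − 17.69 = 54.51 dB(A).
vacuum pump: 89.6 − 20·log₁₀(12.4/4.8) = 89.6 − 8.24 = 81.36 dB(A).
Σ 10^(L/10) = 1.369e+08 → L_total = 10·log₁₀(1.369e+08) = 81.37 dB(A).

81 dB(A)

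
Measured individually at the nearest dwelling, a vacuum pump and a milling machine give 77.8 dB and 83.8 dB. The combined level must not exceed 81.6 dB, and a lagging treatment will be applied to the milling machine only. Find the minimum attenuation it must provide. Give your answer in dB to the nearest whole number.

The untreated sources together contribute 10^(77.8/10) = 6.026e+07, i.e. 77.80 dB.
To meet 81.6 dB overall, the treated milling machine may contribute at most 10^(81.6/10) − 6.026e+07 = 8.429e+07, i.e. 79.26 dB.
So the milling machine must be reduced from 83.8 to 79.26 dB: IL = 4.54 dB.

5 dB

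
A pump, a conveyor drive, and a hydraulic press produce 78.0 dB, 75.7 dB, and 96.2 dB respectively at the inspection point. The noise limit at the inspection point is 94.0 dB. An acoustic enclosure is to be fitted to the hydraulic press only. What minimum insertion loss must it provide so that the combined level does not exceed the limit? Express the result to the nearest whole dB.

Everything except the hydraulic press sums to 10^(78.0/10) + 10^(75.7/10) = 1.002e+08 in linear terms, 80.01 dB.
The limit corresponds to 10^(94.0/10) = 2.512e+09; subtracting the fixed part leaves 2.412e+09 for the hydraulic press, i.e. 93.82 dB.
Required insertion loss = 96.2 − 93.82 = 2.38 dB.

2 dB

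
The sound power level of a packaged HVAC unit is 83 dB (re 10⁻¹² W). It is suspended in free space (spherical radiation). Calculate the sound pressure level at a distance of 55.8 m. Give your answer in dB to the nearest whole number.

37 dB

The power spreads over a sphere of area 4π·r², so L_p = L_w − 10·log₁₀(4π·r²).
4π·r² = 3.913e+04 m², 10·log₁₀ of that is 45.925 dB.
L_p = 83 − 45.925 = 37.08 dB.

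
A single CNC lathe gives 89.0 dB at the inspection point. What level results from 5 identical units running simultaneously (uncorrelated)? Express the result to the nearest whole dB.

N identical incoherent sources raise the level by 10·log₁₀ N.
L_total = 89.0 + 10·log₁₀(5) = 89.0 + 6.990 = 95.99 dB.

96 dB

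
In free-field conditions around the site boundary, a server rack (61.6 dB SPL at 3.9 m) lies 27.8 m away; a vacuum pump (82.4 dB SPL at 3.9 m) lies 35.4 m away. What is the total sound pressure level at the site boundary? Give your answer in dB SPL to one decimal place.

Apply inverse-square spreading to bring every level to the receiver, then sum 10^(L/10).
server rack: 61.6 − 20·log₁₀(27.8/3.9) = 61.6 − 17.06 = 44.54 dB SPL.
vacuum pump: 82.4 − 20·log₁₀(35.4/3.9) = 82.4 − 19.16 = 63.24 dB SPL.
Σ 10^(L/10) = 2.138e+06 → L_total = 10·log₁₀(2.138e+06) = 63.30 dB SPL.

63.3 dB SPL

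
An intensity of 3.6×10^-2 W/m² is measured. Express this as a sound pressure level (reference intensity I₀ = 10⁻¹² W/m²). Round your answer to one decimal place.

I/I₀ = 3.6×10^-2/10⁻¹² = 3.6×10^10, and L = 10·log₁₀(I/I₀).
L = 10·(0.5563 + 10) = 105.56 dB.

105.6 dB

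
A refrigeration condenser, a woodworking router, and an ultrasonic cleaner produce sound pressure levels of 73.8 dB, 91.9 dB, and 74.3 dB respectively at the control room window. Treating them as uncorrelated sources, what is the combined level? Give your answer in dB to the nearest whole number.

92 dB

For uncorrelated sources the intensities add, so convert each level to linear form, sum, and take 10·log₁₀ of the total.
Σ 10^(L/10) = 10^(73.8/10) + 10^(91.9/10) + 10^(74.3/10) = 1.600e+09.
L_total = 10·log₁₀(1.600e+09) = 92.04 dB.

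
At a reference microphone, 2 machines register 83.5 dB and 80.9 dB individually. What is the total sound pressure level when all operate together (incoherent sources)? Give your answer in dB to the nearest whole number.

For uncorrelated sources the intensities add, so convert each level to linear form, sum, and take 10·log₁₀ of the total.
Σ 10^(L/10) = 10^(83.5/10) + 10^(80.9/10) = 3.469e+08.
L_total = 10·log₁₀(3.469e+08) = 85.40 dB.

85 dB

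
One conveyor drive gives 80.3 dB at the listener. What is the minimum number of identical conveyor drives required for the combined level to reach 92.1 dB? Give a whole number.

Need L₁ + 10·log₁₀ N ≥ 92.1, i.e. log₁₀ N ≥ 1.18.
N ≥ 10^(11.8/10) = 15.136, so N = 16.

16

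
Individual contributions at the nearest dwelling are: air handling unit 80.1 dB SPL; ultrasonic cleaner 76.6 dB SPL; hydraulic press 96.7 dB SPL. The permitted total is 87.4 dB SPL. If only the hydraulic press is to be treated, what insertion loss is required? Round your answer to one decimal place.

10.7 dB

Fixed contribution from the other sources: Σ 10^(L/10) = 10^(80.1/10) + 10^(76.6/10) = 1.480e+08 (81.70 dB SPL).
To meet 87.4 dB SPL overall, the treated hydraulic press may contribute at most 10^(87.4/10) − 1.480e+08 = 4.015e+08, i.e. 86.04 dB SPL.
Required insertion loss = 96.7 − 86.04 = 10.66 dB.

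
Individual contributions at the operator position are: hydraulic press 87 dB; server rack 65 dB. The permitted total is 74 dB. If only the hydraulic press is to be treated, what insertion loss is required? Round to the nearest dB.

14 dB

Everything except the hydraulic press sums to 10^(65/10) = 3.162e+06 in linear terms, 65.00 dB.
The limit corresponds to 10^(74/10) = 2.512e+07; subtracting the fixed part leaves 2.196e+07 for the hydraulic press, i.e. 73.42 dB.
So the hydraulic press must be reduced from 87 to 73.42 dB: IL = 13.58 dB.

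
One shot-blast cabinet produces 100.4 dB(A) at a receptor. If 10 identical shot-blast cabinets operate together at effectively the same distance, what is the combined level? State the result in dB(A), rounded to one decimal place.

110.4 dB(A)

With 10 equal, uncorrelated contributions the intensity is 10× that of one unit, giving a rise of 10·log₁₀ 10.
L_total = 100.4 + 10·log₁₀(10) = 100.4 + 10.000 = 110.40 dB(A).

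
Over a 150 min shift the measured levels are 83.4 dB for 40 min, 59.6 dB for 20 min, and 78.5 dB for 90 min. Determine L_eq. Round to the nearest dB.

The energy average is taken in the linear domain: L_eq = 10·log₁₀[(Σ tᵢ·10^(Lᵢ/10))/T], T = 150 min.
Σ tᵢ·10^(Lᵢ/10) = 40·10^(83.4/10) + 20·10^(59.6/10) + 90·10^(78.5/10) = 1.514e+10.
L_eq = 10·log₁₀(1.514e+10/150) = 80.04 dB.

80 dB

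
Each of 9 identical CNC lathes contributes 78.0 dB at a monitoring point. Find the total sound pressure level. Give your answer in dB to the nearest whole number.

L_total = L₁ + 10·log₁₀ N for N identical incoherent sources.
L_total = 78.0 + 10·log₁₀(9) = 78.0 + 9.542 = 87.54 dB.

88 dB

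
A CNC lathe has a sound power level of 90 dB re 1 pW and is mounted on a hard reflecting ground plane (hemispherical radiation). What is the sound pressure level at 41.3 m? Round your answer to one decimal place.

49.7 dB

The power spreads over a hemisphere of area 2π·r², so L_p = L_w − 10·log₁₀(2π·r²).
2π·r² = 1.072e+04 m², 10·log₁₀ of that is 40.301 dB.
L_p = 90 − 40.301 = 49.70 dB.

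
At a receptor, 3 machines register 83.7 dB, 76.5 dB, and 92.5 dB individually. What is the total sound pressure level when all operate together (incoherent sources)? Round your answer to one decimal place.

Incoherent sources combine by intensity addition: L_total = 10·log₁₀(Σ 10^(L_i/10)).
Σ 10^(L/10) = 10^(83.7/10) + 10^(76.5/10) + 10^(92.5/10) = 2.057e+09.
L_total = 10·log₁₀(2.057e+09) = 93.13 dB.

93.1 dB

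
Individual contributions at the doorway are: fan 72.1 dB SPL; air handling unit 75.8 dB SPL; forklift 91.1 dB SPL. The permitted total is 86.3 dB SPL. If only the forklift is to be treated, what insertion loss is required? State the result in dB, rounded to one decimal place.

Everything except the forklift sums to 10^(72.1/10) + 10^(75.8/10) = 5.424e+07 in linear terms, 77.34 dB SPL.
To meet 86.3 dB SPL overall, the treated forklift may contribute at most 10^(86.3/10) − 5.424e+07 = 3.723e+08, i.e. 85.71 dB SPL.
So the forklift must be reduced from 91.1 to 85.71 dB SPL: IL = 5.39 dB.

5.4 dB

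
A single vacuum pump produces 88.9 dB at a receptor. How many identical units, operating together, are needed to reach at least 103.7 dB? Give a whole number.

31

The shortfall is 103.7 − 88.9 = 14.8 dB, and N units add 10·log₁₀ N, so need 10·log₁₀ N ≥ 14.8.
N ≥ 10^(14.8/10) = 30.200, so N = 31.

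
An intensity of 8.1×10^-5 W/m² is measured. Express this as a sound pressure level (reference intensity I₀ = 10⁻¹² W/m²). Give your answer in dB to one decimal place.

79.1 dB

L = 10·log₁₀(I/I₀) = 10·log₁₀(8.1×10^-5/10⁻¹²) = 10·log₁₀(8.1×10^7).
L = 10·(0.9085 + 7) = 79.08 dB.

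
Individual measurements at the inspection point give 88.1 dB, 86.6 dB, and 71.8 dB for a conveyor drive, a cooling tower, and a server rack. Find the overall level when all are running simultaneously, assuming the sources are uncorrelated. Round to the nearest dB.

90 dB

Incoherent sources combine by intensity addition: L_total = 10·log₁₀(Σ 10^(L_i/10)).
Σ 10^(L/10) = 10^(88.1/10) + 10^(86.6/10) + 10^(71.8/10) = 1.118e+09.
L_total = 10·log₁₀(1.118e+09) = 90.48 dB.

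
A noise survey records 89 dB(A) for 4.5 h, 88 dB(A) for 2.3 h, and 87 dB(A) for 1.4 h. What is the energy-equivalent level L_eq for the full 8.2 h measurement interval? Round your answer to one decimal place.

The energy average is taken in the linear domain: L_eq = 10·log₁₀[(Σ tᵢ·10^(Lᵢ/10))/T], T = 8.2 h.
Σ tᵢ·10^(Lᵢ/10) = 4.5·10^(89/10) + 2.3·10^(88/10) + 1.4·10^(87/10) = 5.727e+09.
L_eq = 10·log₁₀(5.727e+09/8.2) = 88.44 dB(A).

88.4 dB(A)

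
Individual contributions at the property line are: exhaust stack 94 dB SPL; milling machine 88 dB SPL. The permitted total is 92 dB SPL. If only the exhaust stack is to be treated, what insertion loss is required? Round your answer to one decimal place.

4.2 dB

Fixed contribution from the other source: Σ 10^(L/10) = 10^(88/10) = 6.310e+08 (88.00 dB SPL).
The limit corresponds to 10^(92/10) = 1.585e+09; subtracting the fixed part leaves 9.539e+08 for the exhaust stack, i.e. 89.80 dB SPL.
So the exhaust stack must be reduced from 94 to 89.80 dB SPL: IL = 4.20 dB.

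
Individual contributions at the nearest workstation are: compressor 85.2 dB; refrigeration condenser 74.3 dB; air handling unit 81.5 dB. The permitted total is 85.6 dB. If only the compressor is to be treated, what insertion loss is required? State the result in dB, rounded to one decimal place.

2.3 dB

Fixed contribution from the other sources: Σ 10^(L/10) = 10^(74.3/10) + 10^(81.5/10) = 1.682e+08 (82.26 dB).
To meet 85.6 dB overall, the treated compressor may contribute at most 10^(85.6/10) − 1.682e+08 = 1.949e+08, i.e. 82.90 dB.
Required insertion loss = 85.2 − 82.90 = 2.30 dB.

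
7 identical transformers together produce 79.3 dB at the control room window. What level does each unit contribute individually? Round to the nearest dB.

71 dB

For N identical incoherent sources L_total = L₁ + 10·log₁₀ N, so L₁ = 79.3 − 10·log₁₀(7) = 79.3 − 8.451.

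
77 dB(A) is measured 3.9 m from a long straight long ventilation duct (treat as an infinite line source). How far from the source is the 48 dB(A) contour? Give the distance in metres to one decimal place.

For a line source L₁ − L₂ = 10·log₁₀(r₂/r₁), so r₂ = r₁·10^((L₁−L₂)/10).
r₂ = 3.9·10^((77−48)/10) = 3.9·10^(29.0/10) = 3097.88 m.

3097.9 m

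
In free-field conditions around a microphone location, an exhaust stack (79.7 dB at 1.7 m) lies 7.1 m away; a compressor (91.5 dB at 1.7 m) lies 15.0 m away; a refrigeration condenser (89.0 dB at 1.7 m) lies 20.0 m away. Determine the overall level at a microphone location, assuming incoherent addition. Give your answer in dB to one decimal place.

74.7 dB

Propagate each source to the receiver with L = L_ref − 20·log₁₀(r/r_ref), then add intensities.
exhaust stack: 79.7 − 20·log₁₀(7.1/1.7) = 79.7 − 12.42 = 67.28 dB.
compressor: 91.5 − 20·log₁₀(15.0/1.7) = 91.5 − 18.91 = 72.59 dB.
refrigeration condenser: 89.0 − 20·log₁₀(20.0/1.7) = 89.0 − 21.41 = 67.59 dB.
Σ 10^(L/10) = 2.923e+07 → L_total = 10·log₁₀(2.923e+07) = 74.66 dB.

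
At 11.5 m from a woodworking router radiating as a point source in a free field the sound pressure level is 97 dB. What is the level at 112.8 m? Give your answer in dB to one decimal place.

Spherical spreading from a point source gives a 20·log₁₀(r₂/r₁) drop.
L₂ = 97 − 20·log₁₀(112.8/11.5) = 97 − 19.832 = 77.17 dB.

77.2 dB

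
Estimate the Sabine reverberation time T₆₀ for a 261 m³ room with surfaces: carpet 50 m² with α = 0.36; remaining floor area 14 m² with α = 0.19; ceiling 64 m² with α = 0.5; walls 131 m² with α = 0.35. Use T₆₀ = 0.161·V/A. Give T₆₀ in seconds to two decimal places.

0.43 s

Total absorption A = 50·0.36 + 14·0.19 + 64·0.5 + 131·0.35 = 98.51 m² sabins.
T₆₀ = 0.161 × 261 / 98.51 = 0.427 s.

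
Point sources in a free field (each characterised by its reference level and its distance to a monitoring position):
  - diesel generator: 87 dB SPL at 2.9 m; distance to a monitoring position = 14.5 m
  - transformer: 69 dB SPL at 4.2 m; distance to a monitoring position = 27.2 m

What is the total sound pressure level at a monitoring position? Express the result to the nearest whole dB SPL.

Apply inverse-square spreading to bring every level to the receiver, then sum 10^(L/10).
diesel generator: 87 − 20·log₁₀(14.5/2.9) = 87 − 13.98 = 73.02 dB SPL.
transformer: 69 − 20·log₁₀(27.2/4.2) = 69 − 16.23 = 52.77 dB SPL.
Σ 10^(L/10) = 2.024e+07 → L_total = 10·log₁₀(2.024e+07) = 73.06 dB SPL.

73 dB SPL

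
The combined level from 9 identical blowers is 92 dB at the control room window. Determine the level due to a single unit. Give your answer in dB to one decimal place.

9 equal contributions raise the level by 10·log₁₀ 9 = 9.542 dB, so each unit alone gives 92 − 9.542.

82.5 dB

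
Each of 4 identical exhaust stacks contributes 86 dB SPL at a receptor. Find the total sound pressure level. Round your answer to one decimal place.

92.0 dB SPL

N identical incoherent sources raise the level by 10·log₁₀ N.
L_total = 86 + 10·log₁₀(4) = 86 + 6.021 = 92.02 dB SPL.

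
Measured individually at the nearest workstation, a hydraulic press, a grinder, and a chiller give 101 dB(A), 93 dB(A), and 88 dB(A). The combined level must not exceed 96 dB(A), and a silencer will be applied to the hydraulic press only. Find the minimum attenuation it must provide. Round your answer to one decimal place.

9.7 dB

Fixed contribution from the other sources: Σ 10^(L/10) = 10^(93/10) + 10^(88/10) = 2.626e+09 (94.19 dB(A)).
To meet 96 dB(A) overall, the treated hydraulic press may contribute at most 10^(96/10) − 2.626e+09 = 1.355e+09, i.e. 91.32 dB(A).
So the hydraulic press must be reduced from 101 to 91.32 dB(A): IL = 9.68 dB.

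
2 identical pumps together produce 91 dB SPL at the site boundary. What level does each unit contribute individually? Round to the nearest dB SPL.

88 dB SPL

2 equal contributions raise the level by 10·log₁₀ 2 = 3.010 dB, so each unit alone gives 91 − 3.010.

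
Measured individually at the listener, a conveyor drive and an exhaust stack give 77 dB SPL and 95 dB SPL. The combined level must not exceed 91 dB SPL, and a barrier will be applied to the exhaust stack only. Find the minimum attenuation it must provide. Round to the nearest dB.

The untreated sources together contribute 10^(77/10) = 5.012e+07, i.e. 77.00 dB SPL.
The limit corresponds to 10^(91/10) = 1.259e+09; subtracting the fixed part leaves 1.209e+09 for the exhaust stack, i.e. 90.82 dB SPL.
Required insertion loss = 95 − 90.82 = 4.18 dB.

4 dB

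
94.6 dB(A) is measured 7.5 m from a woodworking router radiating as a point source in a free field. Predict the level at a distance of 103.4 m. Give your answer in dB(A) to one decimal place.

71.8 dB(A)

Spherical spreading from a point source gives a 20·log₁₀(r₂/r₁) drop.
L₂ = 94.6 − 20·log₁₀(103.4/7.5) = 94.6 − 22.789 = 71.81 dB(A).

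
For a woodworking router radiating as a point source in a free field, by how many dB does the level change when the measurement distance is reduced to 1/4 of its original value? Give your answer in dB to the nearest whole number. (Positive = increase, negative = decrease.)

+12 dB

With spherical spreading the level changes by −20·log₁₀(r₂/r₁).
ΔL = −20·log₁₀(0.25) = +12.04 dB.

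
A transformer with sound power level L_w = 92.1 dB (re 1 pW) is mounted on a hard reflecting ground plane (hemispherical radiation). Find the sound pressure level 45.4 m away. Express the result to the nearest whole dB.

51 dB

The power spreads over a hemisphere of area 2π·r², so L_p = L_w − 10·log₁₀(2π·r²).
2π·r² = 1.295e+04 m², 10·log₁₀ of that is 41.123 dB.
L_p = 92.1 − 41.123 = 50.98 dB.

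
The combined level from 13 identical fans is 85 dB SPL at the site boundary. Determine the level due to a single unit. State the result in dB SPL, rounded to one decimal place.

13 equal contributions raise the level by 10·log₁₀ 13 = 11.139 dB, so each unit alone gives 85 − 11.139.

73.9 dB SPL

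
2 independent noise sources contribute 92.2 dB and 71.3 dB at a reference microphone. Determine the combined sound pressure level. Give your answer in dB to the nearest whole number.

Incoherent sources combine by intensity addition: L_total = 10·log₁₀(Σ 10^(L_i/10)).
Σ 10^(L/10) = 10^(92.2/10) + 10^(71.3/10) = 1.673e+09.
L_total = 10·log₁₀(1.673e+09) = 92.24 dB.

92 dB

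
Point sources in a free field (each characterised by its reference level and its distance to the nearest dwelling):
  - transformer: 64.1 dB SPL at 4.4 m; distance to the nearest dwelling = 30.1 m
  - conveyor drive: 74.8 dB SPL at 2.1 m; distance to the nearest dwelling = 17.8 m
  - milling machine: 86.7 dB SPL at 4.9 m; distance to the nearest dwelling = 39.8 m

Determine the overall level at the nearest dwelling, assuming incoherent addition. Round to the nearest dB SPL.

69 dB SPL

First find each source's level at the receiver (point-source: −20·log₁₀(r/r_ref)), then combine on an intensity basis.
transformer: 64.1 − 20·log₁₀(30.1/4.4) = 64.1 − 16.70 = 47.40 dB SPL.
conveyor drive: 74.8 − 20·log₁₀(17.8/2.1) = 74.8 − 18.56 = 56.24 dB SPL.
milling machine: 86.7 − 20·log₁₀(39.8/4.9) = 86.7 − 18.19 = 68.51 dB SPL.
Σ 10^(L/10) = 7.565e+06 → L_total = 10·log₁₀(7.565e+06) = 68.79 dB SPL.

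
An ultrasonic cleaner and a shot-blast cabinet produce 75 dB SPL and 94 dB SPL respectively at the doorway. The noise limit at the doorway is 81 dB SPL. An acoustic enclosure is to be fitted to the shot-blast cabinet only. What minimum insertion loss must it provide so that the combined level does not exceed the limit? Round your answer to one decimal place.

Fixed contribution from the other source: Σ 10^(L/10) = 10^(75/10) = 3.162e+07 (75.00 dB SPL).
To meet 81 dB SPL overall, the treated shot-blast cabinet may contribute at most 10^(81/10) − 3.162e+07 = 9.427e+07, i.e. 79.74 dB SPL.
So the shot-blast cabinet must be reduced from 94 to 79.74 dB SPL: IL = 14.26 dB.

14.3 dB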